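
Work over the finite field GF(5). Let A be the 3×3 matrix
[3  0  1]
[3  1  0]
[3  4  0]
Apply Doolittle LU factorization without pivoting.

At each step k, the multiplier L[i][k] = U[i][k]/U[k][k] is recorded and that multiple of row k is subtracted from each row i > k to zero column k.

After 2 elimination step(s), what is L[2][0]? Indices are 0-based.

L[2][0] = 1

Step 1: pivot at (0,0) is 3.
  row1 ← row1 − (1)·row0  ⇒  L[1][0]=1, U row1=(0, 1, 4)
  row2 ← row2 − (1)·row0  ⇒  L[2][0]=1, U row2=(0, 4, 4)
Step 2: pivot at (1,1) is 1.
  row2 ← row2 − (4)·row1  ⇒  L[2][1]=4, U row2=(0, 0, 3)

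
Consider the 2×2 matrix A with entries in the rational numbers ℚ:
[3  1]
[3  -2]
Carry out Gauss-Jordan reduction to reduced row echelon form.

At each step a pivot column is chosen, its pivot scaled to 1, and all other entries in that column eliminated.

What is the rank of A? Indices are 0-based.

rank = 2

step 1: normalize row 0 (÷3) = (1, 1/3)
  row 1: subtract 3×row0 = (0, -3)
step 2: normalize row 1 (÷-3) = (0, 1)
  row 0: subtract 1/3×row1 = (1, 0)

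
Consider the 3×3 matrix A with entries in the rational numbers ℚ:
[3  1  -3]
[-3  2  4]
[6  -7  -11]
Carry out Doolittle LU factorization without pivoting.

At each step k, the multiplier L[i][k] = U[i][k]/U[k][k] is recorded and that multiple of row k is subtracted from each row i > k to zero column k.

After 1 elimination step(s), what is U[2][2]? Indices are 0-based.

U[2][2] = -5

[col 0] pivot 3
  R1 -= -1*R0 → (0, 3, 1)  (L[1][0] := -1)
  R2 -= 2*R0 → (0, -9, -5)  (L[2][0] := 2)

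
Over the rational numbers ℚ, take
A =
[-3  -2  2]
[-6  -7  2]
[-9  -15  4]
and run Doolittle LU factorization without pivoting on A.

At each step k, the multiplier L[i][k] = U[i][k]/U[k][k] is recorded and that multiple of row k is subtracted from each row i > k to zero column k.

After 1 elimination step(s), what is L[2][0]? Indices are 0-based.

Step 1: pivot at (0,0) is -3.
  row1 ← row1 − (2)·row0  ⇒  L[1][0]=2, U row1=(0, -3, -2)
  row2 ← row2 − (3)·row0  ⇒  L[2][0]=3, U row2=(0, -9, -2)

L[2][0] = 3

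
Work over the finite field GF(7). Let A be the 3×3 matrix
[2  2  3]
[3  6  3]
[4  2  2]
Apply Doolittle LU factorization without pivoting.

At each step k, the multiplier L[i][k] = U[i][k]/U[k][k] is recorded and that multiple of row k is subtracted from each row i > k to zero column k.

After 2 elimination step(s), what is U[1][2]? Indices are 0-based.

[col 0] pivot 2
  R1 -= 5*R0 → (0, 3, 2)  (L[1][0] := 5)
  R2 -= 2*R0 → (0, 5, 3)  (L[2][0] := 2)
[col 1] pivot 3
  R2 -= 4*R1 → (0, 0, 2)  (L[2][1] := 4)

U[1][2] = 2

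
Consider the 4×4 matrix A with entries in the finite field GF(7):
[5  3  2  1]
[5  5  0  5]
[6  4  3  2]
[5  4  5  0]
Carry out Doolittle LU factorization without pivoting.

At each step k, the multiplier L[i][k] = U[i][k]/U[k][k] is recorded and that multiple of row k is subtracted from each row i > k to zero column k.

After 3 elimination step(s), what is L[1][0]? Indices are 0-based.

k=0: U[0][0]=5
  eliminate (1,0): mult=1, new row 1: (0, 2, 5, 4); set L[1][0]=1
  eliminate (2,0): mult=4, new row 2: (0, 6, 2, 5); set L[2][0]=4
  eliminate (3,0): mult=1, new row 3: (0, 1, 3, 6); set L[3][0]=1
k=1: U[1][1]=2
  eliminate (2,1): mult=3, new row 2: (0, 0, 1, 0); set L[2][1]=3
  eliminate (3,1): mult=4, new row 3: (0, 0, 4, 4); set L[3][1]=4
k=2: U[2][2]=1
  eliminate (3,2): mult=4, new row 3: (0, 0, 0, 4); set L[3][2]=4

L[1][0] = 1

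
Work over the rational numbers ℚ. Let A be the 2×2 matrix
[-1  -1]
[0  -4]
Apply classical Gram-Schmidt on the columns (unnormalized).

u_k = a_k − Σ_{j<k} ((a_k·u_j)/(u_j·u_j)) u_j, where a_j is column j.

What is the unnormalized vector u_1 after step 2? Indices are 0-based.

u_1 = (0, -4)

Step 1: u_0 = a_0 = (-1, 0).
Step 2: u_1 = a_1 − (1)·u_0 = (0, -4).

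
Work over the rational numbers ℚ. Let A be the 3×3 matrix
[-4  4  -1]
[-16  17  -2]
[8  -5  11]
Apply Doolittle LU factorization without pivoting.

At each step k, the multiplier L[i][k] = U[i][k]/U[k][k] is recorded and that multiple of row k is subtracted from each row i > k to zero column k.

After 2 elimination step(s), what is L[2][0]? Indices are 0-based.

L[2][0] = -2

[col 0] pivot -4
  R1 -= 4*R0 → (0, 1, 2)  (L[1][0] := 4)
  R2 -= -2*R0 → (0, 3, 9)  (L[2][0] := -2)
[col 1] pivot 1
  R2 -= 3*R1 → (0, 0, 3)  (L[2][1] := 3)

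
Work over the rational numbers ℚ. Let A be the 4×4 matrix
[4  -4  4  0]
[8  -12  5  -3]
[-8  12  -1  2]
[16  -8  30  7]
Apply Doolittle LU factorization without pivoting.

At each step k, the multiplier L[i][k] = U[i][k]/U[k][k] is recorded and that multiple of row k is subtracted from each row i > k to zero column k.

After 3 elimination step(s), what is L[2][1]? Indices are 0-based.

L[2][1] = -1

[col 0] pivot 4
  R1 -= 2*R0 → (0, -4, -3, -3)  (L[1][0] := 2)
  R2 -= -2*R0 → (0, 4, 7, 2)  (L[2][0] := -2)
  R3 -= 4*R0 → (0, 8, 14, 7)  (L[3][0] := 4)
[col 1] pivot -4
  R2 -= -1*R1 → (0, 0, 4, -1)  (L[2][1] := -1)
  R3 -= -2*R1 → (0, 0, 8, 1)  (L[3][1] := -2)
[col 2] pivot 4
  R3 -= 2*R2 → (0, 0, 0, 3)  (L[3][2] := 2)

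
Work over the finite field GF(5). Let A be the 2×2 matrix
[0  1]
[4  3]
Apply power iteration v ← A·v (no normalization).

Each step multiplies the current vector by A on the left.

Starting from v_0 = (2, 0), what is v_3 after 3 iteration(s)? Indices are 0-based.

v_0 = (2, 0).
v_1 = A·v_0 = (0, 3).
v_2 = A·v_1 = (3, 4).
v_3 = A·v_2 = (4, 4).

v_3 = (4, 4)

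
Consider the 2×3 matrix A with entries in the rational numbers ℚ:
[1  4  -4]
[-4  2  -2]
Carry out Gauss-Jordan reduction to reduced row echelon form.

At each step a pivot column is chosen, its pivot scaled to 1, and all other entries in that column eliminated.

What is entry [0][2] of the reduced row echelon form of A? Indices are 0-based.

M[0][2] = 0

[1] R0 /= 1  ⇒  (1, 4, -4)
     R1 -= -4·R0  ⇒  (0, 18, -18)
[2] R1 /= 18  ⇒  (0, 1, -1)
     R0 -= 4·R1  ⇒  (1, 0, 0)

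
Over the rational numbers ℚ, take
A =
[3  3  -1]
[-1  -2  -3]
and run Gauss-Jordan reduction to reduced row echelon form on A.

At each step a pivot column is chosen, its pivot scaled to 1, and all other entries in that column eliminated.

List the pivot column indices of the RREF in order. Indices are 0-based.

step 1: normalize row 0 (÷3) = (1, 1, -1/3)
  row 1: subtract -1×row0 = (0, -1, -10/3)
step 2: normalize row 1 (÷-1) = (0, 1, 10/3)
  row 0: subtract 1×row1 = (1, 0, -11/3)

pivot columns: 0, 1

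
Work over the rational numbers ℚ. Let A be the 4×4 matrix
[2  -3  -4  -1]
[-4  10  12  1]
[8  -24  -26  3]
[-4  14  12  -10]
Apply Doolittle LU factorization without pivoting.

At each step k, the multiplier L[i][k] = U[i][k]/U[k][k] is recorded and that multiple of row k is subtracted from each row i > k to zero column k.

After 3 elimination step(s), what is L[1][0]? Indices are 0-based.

[col 0] pivot 2
  R1 -= -2*R0 → (0, 4, 4, -1)  (L[1][0] := -2)
  R2 -= 4*R0 → (0, -12, -10, 7)  (L[2][0] := 4)
  R3 -= -2*R0 → (0, 8, 4, -12)  (L[3][0] := -2)
[col 1] pivot 4
  R2 -= -3*R1 → (0, 0, 2, 4)  (L[2][1] := -3)
  R3 -= 2*R1 → (0, 0, -4, -10)  (L[3][1] := 2)
[col 2] pivot 2
  R3 -= -2*R2 → (0, 0, 0, -2)  (L[3][2] := -2)

L[1][0] = -2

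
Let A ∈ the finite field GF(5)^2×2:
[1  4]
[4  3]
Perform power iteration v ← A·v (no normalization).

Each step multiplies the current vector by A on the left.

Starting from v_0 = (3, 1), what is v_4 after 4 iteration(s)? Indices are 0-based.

v_0 = (3, 1).
v_1 = A·v_0 = (2, 0).
v_2 = A·v_1 = (2, 3).
v_3 = A·v_2 = (4, 2).
v_4 = A·v_3 = (2, 2).

v_4 = (2, 2)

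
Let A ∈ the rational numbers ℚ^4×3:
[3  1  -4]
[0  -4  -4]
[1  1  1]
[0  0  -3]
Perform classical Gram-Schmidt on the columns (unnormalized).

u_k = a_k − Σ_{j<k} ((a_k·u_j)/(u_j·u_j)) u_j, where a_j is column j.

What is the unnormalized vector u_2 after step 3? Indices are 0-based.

Step 1: u_0 = a_0 = (3, 0, 1, 0).
Step 2: u_1 = a_1 − (2/5)·u_0 = (-1/5, -4, 3/5, 0).
Step 3: u_2 = a_2 − (-11/10)·u_0 − (87/82)·u_1 = (-20/41, 10/41, 60/41, -3).

u_2 = (-20/41, 10/41, 60/41, -3)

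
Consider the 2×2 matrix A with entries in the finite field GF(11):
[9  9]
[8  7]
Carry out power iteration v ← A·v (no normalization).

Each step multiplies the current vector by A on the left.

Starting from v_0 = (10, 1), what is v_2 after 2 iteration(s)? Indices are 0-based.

v_0 = (10, 1).
v_1 = A·v_0 = (0, 10).
v_2 = A·v_1 = (2, 4).

v_2 = (2, 4)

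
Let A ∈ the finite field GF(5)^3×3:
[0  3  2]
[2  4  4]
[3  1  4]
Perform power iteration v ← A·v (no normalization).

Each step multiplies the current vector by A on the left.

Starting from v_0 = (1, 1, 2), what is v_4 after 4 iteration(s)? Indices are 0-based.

v_4 = (4, 1, 3)

v_0 = (1, 1, 2).
v_1 = A·v_0 = (2, 4, 2).
v_2 = A·v_1 = (1, 3, 3).
v_3 = A·v_2 = (0, 1, 3).
v_4 = A·v_3 = (4, 1, 3).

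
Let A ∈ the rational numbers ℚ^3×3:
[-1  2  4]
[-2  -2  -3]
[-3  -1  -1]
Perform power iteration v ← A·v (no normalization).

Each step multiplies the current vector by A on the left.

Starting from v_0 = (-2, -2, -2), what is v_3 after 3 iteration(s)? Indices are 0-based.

v_3 = (-130, -98, -202)

v_0 = (-2, -2, -2).
v_1 = A·v_0 = (-10, 14, 10).
v_2 = A·v_1 = (78, -38, 6).
v_3 = A·v_2 = (-130, -98, -202).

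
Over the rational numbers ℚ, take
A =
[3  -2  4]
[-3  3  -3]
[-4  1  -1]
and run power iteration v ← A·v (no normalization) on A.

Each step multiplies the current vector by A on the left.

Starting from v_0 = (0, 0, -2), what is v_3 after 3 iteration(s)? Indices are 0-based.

v_3 = (-12, 84, 112)

v_0 = (0, 0, -2).
v_1 = A·v_0 = (-8, 6, 2).
v_2 = A·v_1 = (-28, 36, 36).
v_3 = A·v_2 = (-12, 84, 112).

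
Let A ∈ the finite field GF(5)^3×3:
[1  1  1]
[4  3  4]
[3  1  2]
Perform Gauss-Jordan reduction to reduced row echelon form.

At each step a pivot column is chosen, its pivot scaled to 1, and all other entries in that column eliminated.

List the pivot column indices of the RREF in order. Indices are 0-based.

pivot columns: 0, 1, 2

step 1: normalize row 0 (÷1) = (1, 1, 1)
  row 1: subtract 4×row0 = (0, 4, 0)
  row 2: subtract 3×row0 = (0, 3, 4)
step 2: normalize row 1 (÷4) = (0, 1, 0)
  row 0: subtract 1×row1 = (1, 0, 1)
  row 2: subtract 3×row1 = (0, 0, 4)
step 3: normalize row 2 (÷4) = (0, 0, 1)
  row 0: subtract 1×row2 = (1, 0, 0)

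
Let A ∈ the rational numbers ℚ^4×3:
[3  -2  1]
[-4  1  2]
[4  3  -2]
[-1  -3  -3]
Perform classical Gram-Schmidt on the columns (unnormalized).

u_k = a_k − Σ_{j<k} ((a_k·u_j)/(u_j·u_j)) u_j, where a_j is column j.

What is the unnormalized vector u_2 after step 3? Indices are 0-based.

u_2 = (2028/941, 726/941, -1430/941, -2540/941)

Step 1: u_0 = a_0 = (3, -4, 4, -1).
Step 2: u_1 = a_1 − (5/42)·u_0 = (-33/14, 31/21, 53/21, -121/42).
Step 3: u_2 = a_2 − (-5/21)·u_0 − (176/941)·u_1 = (2028/941, 726/941, -1430/941, -2540/941).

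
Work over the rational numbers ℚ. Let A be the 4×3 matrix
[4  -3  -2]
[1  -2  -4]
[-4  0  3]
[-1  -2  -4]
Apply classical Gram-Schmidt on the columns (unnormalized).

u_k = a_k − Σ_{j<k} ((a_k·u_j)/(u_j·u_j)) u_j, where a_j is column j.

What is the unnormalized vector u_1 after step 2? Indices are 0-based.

u_1 = (-27/17, -28/17, -24/17, -40/17)

Step 1: u_0 = a_0 = (4, 1, -4, -1).
Step 2: u_1 = a_1 − (-6/17)·u_0 = (-27/17, -28/17, -24/17, -40/17).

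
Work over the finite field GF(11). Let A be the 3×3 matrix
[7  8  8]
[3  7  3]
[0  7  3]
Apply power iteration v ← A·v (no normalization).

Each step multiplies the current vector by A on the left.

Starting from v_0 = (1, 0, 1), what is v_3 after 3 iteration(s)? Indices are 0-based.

v_0 = (1, 0, 1).
v_1 = A·v_0 = (4, 6, 3).
v_2 = A·v_1 = (1, 8, 7).
v_3 = A·v_2 = (6, 3, 0).

v_3 = (6, 3, 0)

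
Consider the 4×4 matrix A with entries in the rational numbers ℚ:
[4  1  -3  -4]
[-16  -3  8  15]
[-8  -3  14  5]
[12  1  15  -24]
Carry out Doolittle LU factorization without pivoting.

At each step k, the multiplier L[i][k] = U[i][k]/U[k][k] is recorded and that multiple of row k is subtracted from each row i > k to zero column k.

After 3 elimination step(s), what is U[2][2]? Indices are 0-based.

U[2][2] = 4

k=0: U[0][0]=4
  eliminate (1,0): mult=-4, new row 1: (0, 1, -4, -1); set L[1][0]=-4
  eliminate (2,0): mult=-2, new row 2: (0, -1, 8, -3); set L[2][0]=-2
  eliminate (3,0): mult=3, new row 3: (0, -2, 24, -12); set L[3][0]=3
k=1: U[1][1]=1
  eliminate (2,1): mult=-1, new row 2: (0, 0, 4, -4); set L[2][1]=-1
  eliminate (3,1): mult=-2, new row 3: (0, 0, 16, -14); set L[3][1]=-2
k=2: U[2][2]=4
  eliminate (3,2): mult=4, new row 3: (0, 0, 0, 2); set L[3][2]=4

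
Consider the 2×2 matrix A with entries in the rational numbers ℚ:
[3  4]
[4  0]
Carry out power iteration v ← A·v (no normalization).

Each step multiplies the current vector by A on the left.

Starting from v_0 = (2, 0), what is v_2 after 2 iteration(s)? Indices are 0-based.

v_2 = (50, 24)

v_0 = (2, 0).
v_1 = A·v_0 = (6, 8).
v_2 = A·v_1 = (50, 24).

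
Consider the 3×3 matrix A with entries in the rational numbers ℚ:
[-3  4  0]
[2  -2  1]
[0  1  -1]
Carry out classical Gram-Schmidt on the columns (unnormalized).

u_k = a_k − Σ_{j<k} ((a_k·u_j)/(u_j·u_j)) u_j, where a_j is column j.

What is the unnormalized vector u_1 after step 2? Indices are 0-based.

u_1 = (4/13, 6/13, 1)

Step 1: u_0 = a_0 = (-3, 2, 0).
Step 2: u_1 = a_1 − (-16/13)·u_0 = (4/13, 6/13, 1).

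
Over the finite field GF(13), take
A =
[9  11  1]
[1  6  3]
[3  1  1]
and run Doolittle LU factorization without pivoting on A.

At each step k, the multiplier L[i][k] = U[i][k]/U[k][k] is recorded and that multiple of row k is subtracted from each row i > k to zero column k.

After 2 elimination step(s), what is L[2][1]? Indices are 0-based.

Step 1: pivot at (0,0) is 9.
  row1 ← row1 − (3)·row0  ⇒  L[1][0]=3, U row1=(0, 12, 0)
  row2 ← row2 − (9)·row0  ⇒  L[2][0]=9, U row2=(0, 6, 5)
Step 2: pivot at (1,1) is 12.
  row2 ← row2 − (7)·row1  ⇒  L[2][1]=7, U row2=(0, 0, 5)

L[2][1] = 7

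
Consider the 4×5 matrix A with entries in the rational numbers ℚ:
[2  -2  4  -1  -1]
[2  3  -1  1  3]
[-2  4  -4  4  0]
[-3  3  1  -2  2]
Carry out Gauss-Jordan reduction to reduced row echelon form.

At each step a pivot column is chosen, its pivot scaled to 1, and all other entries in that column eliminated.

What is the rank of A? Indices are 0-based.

rank = 4

[1] R0 /= 2  ⇒  (1, -1, 2, -1/2, -1/2)
     R1 -= 2·R0  ⇒  (0, 5, -5, 2, 4)
     R2 -= -2·R0  ⇒  (0, 2, 0, 3, -1)
     R3 -= -3·R0  ⇒  (0, 0, 7, -7/2, 1/2)
[2] R1 /= 5  ⇒  (0, 1, -1, 2/5, 4/5)
     R0 -= -1·R1  ⇒  (1, 0, 1, -1/10, 3/10)
     R2 -= 2·R1  ⇒  (0, 0, 2, 11/5, -13/5)
[3] R2 /= 2  ⇒  (0, 0, 1, 11/10, -13/10)
     R0 -= 1·R2  ⇒  (1, 0, 0, -6/5, 8/5)
     R1 -= -1·R2  ⇒  (0, 1, 0, 3/2, -1/2)
     R3 -= 7·R2  ⇒  (0, 0, 0, -56/5, 48/5)
[4] R3 /= -56/5  ⇒  (0, 0, 0, 1, -6/7)
     R0 -= -6/5·R3  ⇒  (1, 0, 0, 0, 4/7)
     R1 -= 3/2·R3  ⇒  (0, 1, 0, 0, 11/14)
     R2 -= 11/10·R3  ⇒  (0, 0, 1, 0, -5/14)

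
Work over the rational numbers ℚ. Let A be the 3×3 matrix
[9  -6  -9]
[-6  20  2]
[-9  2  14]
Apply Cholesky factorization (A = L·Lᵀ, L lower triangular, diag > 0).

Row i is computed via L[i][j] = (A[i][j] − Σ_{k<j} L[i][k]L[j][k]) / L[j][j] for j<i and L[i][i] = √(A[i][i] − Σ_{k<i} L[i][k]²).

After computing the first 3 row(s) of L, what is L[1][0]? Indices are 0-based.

L[1][0] = -2

Step 1: L[0][0] = √(9) = 3.
  L[1][0] = (-6) / L[0][0] = -2.
Step 2: L[1][1] = √(16) = 4.
  L[2][0] = (-9) / L[0][0] = -3.
  L[2][1] = (-4) / L[1][1] = -1.
Step 3: L[2][2] = √(4) = 2.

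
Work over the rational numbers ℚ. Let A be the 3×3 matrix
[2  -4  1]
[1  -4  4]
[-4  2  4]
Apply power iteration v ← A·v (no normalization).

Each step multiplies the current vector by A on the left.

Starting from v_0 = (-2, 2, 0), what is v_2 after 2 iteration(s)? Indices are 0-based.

v_0 = (-2, 2, 0).
v_1 = A·v_0 = (-12, -10, 12).
v_2 = A·v_1 = (28, 76, 76).

v_2 = (28, 76, 76)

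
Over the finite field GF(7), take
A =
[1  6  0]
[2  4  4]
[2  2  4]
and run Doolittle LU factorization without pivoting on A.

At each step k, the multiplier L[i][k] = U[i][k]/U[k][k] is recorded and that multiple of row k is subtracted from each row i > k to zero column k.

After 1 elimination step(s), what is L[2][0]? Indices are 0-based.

Step 1: pivot at (0,0) is 1.
  row1 ← row1 − (2)·row0  ⇒  L[1][0]=2, U row1=(0, 6, 4)
  row2 ← row2 − (2)·row0  ⇒  L[2][0]=2, U row2=(0, 4, 4)

L[2][0] = 2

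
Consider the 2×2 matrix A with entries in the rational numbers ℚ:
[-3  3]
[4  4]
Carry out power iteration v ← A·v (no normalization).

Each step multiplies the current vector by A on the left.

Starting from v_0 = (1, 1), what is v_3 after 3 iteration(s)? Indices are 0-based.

v_0 = (1, 1).
v_1 = A·v_0 = (0, 8).
v_2 = A·v_1 = (24, 32).
v_3 = A·v_2 = (24, 224).

v_3 = (24, 224)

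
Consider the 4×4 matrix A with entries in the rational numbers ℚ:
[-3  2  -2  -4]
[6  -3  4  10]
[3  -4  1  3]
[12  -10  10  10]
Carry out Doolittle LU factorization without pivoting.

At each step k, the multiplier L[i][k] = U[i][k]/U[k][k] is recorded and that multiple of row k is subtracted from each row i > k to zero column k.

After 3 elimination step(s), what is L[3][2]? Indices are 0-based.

[col 0] pivot -3
  R1 -= -2*R0 → (0, 1, 0, 2)  (L[1][0] := -2)
  R2 -= -1*R0 → (0, -2, -1, -1)  (L[2][0] := -1)
  R3 -= -4*R0 → (0, -2, 2, -6)  (L[3][0] := -4)
[col 1] pivot 1
  R2 -= -2*R1 → (0, 0, -1, 3)  (L[2][1] := -2)
  R3 -= -2*R1 → (0, 0, 2, -2)  (L[3][1] := -2)
[col 2] pivot -1
  R3 -= -2*R2 → (0, 0, 0, 4)  (L[3][2] := -2)

L[3][2] = -2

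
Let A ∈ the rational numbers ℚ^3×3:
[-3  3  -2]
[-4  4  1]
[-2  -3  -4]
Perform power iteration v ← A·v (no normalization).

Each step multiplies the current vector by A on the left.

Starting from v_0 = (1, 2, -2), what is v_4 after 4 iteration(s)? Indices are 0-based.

v_4 = (-535, -90, -610)

v_0 = (1, 2, -2).
v_1 = A·v_0 = (7, 2, 0).
v_2 = A·v_1 = (-15, -20, -20).
v_3 = A·v_2 = (25, -40, 170).
v_4 = A·v_3 = (-535, -90, -610).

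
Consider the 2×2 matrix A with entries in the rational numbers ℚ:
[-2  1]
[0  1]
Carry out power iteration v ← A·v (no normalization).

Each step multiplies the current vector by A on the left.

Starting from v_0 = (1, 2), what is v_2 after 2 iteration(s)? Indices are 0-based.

v_0 = (1, 2).
v_1 = A·v_0 = (0, 2).
v_2 = A·v_1 = (2, 2).

v_2 = (2, 2)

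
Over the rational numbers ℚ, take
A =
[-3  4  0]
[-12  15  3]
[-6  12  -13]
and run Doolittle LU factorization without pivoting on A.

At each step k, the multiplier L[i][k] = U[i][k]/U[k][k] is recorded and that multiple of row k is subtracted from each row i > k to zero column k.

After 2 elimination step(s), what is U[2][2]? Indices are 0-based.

U[2][2] = -1

Step 1: pivot at (0,0) is -3.
  row1 ← row1 − (4)·row0  ⇒  L[1][0]=4, U row1=(0, -1, 3)
  row2 ← row2 − (2)·row0  ⇒  L[2][0]=2, U row2=(0, 4, -13)
Step 2: pivot at (1,1) is -1.
  row2 ← row2 − (-4)·row1  ⇒  L[2][1]=-4, U row2=(0, 0, -1)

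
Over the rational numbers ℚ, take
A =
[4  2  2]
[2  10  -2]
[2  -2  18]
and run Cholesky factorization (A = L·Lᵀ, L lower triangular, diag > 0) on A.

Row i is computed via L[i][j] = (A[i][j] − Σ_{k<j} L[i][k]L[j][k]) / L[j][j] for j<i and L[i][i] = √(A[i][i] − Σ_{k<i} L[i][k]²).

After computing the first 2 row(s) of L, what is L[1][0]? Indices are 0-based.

L[1][0] = 1

Step 1: L[0][0] = √(4) = 2.
  L[1][0] = (2) / L[0][0] = 1.
Step 2: L[1][1] = √(9) = 3.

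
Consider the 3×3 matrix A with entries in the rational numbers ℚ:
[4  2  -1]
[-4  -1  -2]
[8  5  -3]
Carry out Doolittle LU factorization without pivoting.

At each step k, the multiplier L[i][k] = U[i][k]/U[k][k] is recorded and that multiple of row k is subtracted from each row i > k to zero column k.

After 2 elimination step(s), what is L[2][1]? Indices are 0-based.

L[2][1] = 1

[col 0] pivot 4
  R1 -= -1*R0 → (0, 1, -3)  (L[1][0] := -1)
  R2 -= 2*R0 → (0, 1, -1)  (L[2][0] := 2)
[col 1] pivot 1
  R2 -= 1*R1 → (0, 0, 2)  (L[2][1] := 1)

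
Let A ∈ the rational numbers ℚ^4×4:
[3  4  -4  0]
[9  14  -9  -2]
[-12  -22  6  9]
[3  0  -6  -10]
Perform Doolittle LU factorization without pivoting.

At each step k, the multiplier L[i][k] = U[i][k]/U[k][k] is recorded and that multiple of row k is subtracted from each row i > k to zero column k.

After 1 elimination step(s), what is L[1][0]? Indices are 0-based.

[col 0] pivot 3
  R1 -= 3*R0 → (0, 2, 3, -2)  (L[1][0] := 3)
  R2 -= -4*R0 → (0, -6, -10, 9)  (L[2][0] := -4)
  R3 -= 1*R0 → (0, -4, -2, -10)  (L[3][0] := 1)

L[1][0] = 3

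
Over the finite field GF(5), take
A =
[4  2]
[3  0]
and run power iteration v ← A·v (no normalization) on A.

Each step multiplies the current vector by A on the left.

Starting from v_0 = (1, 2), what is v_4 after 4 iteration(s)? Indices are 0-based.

v_4 = (3, 0)

v_0 = (1, 2).
v_1 = A·v_0 = (3, 3).
v_2 = A·v_1 = (3, 4).
v_3 = A·v_2 = (0, 4).
v_4 = A·v_3 = (3, 0).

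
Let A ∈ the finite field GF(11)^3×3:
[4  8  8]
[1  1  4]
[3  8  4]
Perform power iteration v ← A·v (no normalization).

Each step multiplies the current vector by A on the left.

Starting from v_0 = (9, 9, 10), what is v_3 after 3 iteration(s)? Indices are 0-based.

v_0 = (9, 9, 10).
v_1 = A·v_0 = (1, 3, 7).
v_2 = A·v_1 = (7, 10, 0).
v_3 = A·v_2 = (9, 6, 2).

v_3 = (9, 6, 2)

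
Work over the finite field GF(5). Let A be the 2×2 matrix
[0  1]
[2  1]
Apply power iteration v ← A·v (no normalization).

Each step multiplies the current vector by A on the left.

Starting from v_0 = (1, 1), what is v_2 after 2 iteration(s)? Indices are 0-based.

v_0 = (1, 1).
v_1 = A·v_0 = (1, 3).
v_2 = A·v_1 = (3, 0).

v_2 = (3, 0)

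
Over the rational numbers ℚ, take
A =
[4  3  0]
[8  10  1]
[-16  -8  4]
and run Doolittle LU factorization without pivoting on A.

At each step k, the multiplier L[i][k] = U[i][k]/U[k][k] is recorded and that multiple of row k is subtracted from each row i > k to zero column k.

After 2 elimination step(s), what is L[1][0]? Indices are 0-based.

[col 0] pivot 4
  R1 -= 2*R0 → (0, 4, 1)  (L[1][0] := 2)
  R2 -= -4*R0 → (0, 4, 4)  (L[2][0] := -4)
[col 1] pivot 4
  R2 -= 1*R1 → (0, 0, 3)  (L[2][1] := 1)

L[1][0] = 2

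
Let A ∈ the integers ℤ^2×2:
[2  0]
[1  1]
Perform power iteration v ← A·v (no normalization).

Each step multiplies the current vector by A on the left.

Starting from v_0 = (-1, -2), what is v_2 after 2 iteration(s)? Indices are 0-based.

v_2 = (-4, -5)

v_0 = (-1, -2).
v_1 = A·v_0 = (-2, -3).
v_2 = A·v_1 = (-4, -5).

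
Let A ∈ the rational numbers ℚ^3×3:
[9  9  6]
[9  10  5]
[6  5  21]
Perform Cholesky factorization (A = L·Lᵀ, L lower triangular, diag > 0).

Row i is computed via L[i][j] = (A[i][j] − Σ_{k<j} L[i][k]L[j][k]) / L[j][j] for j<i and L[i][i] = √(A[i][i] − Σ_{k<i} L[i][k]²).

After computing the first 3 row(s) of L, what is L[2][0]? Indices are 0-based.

L[2][0] = 2

Step 1: L[0][0] = √(9) = 3.
  L[1][0] = (9) / L[0][0] = 3.
Step 2: L[1][1] = √(1) = 1.
  L[2][0] = (6) / L[0][0] = 2.
  L[2][1] = (-1) / L[1][1] = -1.
Step 3: L[2][2] = √(16) = 4.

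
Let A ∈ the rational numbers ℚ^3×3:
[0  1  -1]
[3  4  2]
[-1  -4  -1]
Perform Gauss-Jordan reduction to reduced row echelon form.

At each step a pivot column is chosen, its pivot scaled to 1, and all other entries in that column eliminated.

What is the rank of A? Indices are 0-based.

pivot(0,0): swap R0↔R1
pivot(0,0)=3: scale R0 → (1, 4/3, 2/3)
  clear (2,0): R2 −= (-1)R0 → (0, -8/3, -1/3)
pivot(1,1)=1: scale R1 → (0, 1, -1)
  clear (0,1): R0 −= (4/3)R1 → (1, 0, 2)
  clear (2,1): R2 −= (-8/3)R1 → (0, 0, -3)
pivot(2,2)=-3: scale R2 → (0, 0, 1)
  clear (0,2): R0 −= (2)R2 → (1, 0, 0)
  clear (1,2): R1 −= (-1)R2 → (0, 1, 0)

rank = 3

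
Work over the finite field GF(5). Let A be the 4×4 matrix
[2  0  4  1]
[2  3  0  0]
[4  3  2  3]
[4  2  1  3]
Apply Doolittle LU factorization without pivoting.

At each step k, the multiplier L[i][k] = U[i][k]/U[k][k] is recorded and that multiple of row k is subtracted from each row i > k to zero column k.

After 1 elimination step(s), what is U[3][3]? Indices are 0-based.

U[3][3] = 1

Step 1: pivot at (0,0) is 2.
  row1 ← row1 − (1)·row0  ⇒  L[1][0]=1, U row1=(0, 3, 1, 4)
  row2 ← row2 − (2)·row0  ⇒  L[2][0]=2, U row2=(0, 3, 4, 1)
  row3 ← row3 − (2)·row0  ⇒  L[3][0]=2, U row3=(0, 2, 3, 1)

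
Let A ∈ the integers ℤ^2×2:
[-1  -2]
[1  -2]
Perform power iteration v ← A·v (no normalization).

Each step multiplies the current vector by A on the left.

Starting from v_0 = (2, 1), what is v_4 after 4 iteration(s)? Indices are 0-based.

v_4 = (-28, -20)

v_0 = (2, 1).
v_1 = A·v_0 = (-4, 0).
v_2 = A·v_1 = (4, -4).
v_3 = A·v_2 = (4, 12).
v_4 = A·v_3 = (-28, -20).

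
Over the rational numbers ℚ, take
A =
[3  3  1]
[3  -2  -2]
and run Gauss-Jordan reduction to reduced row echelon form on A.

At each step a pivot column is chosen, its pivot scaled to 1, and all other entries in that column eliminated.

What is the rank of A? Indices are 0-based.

rank = 2

pivot(0,0)=3: scale R0 → (1, 1, 1/3)
  clear (1,0): R1 −= (3)R0 → (0, -5, -3)
pivot(1,1)=-5: scale R1 → (0, 1, 3/5)
  clear (0,1): R0 −= (1)R1 → (1, 0, -4/15)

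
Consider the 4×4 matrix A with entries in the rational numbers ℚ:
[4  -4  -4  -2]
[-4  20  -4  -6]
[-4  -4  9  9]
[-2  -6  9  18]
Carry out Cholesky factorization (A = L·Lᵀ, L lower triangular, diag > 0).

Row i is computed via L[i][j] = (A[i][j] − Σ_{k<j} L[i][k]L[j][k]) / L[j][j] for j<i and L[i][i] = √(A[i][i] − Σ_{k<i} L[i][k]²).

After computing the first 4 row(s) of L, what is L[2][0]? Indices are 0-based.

Step 1: L[0][0] = √(4) = 2.
  L[1][0] = (-4) / L[0][0] = -2.
Step 2: L[1][1] = √(16) = 4.
  L[2][0] = (-4) / L[0][0] = -2.
  L[2][1] = (-8) / L[1][1] = -2.
Step 3: L[2][2] = √(1) = 1.
  L[3][0] = (-2) / L[0][0] = -1.
  L[3][1] = (-8) / L[1][1] = -2.
  L[3][2] = (3) / L[2][2] = 3.
Step 4: L[3][3] = √(4) = 2.

L[2][0] = -2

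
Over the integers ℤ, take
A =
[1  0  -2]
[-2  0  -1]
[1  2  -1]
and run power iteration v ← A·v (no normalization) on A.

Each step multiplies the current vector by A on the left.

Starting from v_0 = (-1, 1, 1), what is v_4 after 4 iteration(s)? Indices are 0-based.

v_4 = (-21, -8, 3)

v_0 = (-1, 1, 1).
v_1 = A·v_0 = (-3, 1, 0).
v_2 = A·v_1 = (-3, 6, -1).
v_3 = A·v_2 = (-1, 7, 10).
v_4 = A·v_3 = (-21, -8, 3).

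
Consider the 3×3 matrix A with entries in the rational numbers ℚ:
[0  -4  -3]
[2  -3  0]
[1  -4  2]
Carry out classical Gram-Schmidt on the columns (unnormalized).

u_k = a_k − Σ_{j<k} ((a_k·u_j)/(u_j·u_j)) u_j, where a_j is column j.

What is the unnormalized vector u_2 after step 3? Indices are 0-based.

u_2 = (-31/21, -124/105, 248/105)

Step 1: u_0 = a_0 = (0, 2, 1).
Step 2: u_1 = a_1 − (-2)·u_0 = (-4, 1, -2).
Step 3: u_2 = a_2 − (2/5)·u_0 − (8/21)·u_1 = (-31/21, -124/105, 248/105).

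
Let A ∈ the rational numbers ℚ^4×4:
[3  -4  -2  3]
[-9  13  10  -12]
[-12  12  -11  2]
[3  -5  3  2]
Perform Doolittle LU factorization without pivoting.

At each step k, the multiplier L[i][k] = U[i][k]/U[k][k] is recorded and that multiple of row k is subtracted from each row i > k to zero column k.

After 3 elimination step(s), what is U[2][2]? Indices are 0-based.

U[2][2] = -3

[col 0] pivot 3
  R1 -= -3*R0 → (0, 1, 4, -3)  (L[1][0] := -3)
  R2 -= -4*R0 → (0, -4, -19, 14)  (L[2][0] := -4)
  R3 -= 1*R0 → (0, -1, 5, -1)  (L[3][0] := 1)
[col 1] pivot 1
  R2 -= -4*R1 → (0, 0, -3, 2)  (L[2][1] := -4)
  R3 -= -1*R1 → (0, 0, 9, -4)  (L[3][1] := -1)
[col 2] pivot -3
  R3 -= -3*R2 → (0, 0, 0, 2)  (L[3][2] := -3)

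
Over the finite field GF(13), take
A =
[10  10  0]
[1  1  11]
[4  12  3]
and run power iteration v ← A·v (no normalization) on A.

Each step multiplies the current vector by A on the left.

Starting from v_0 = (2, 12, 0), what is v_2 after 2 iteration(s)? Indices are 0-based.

v_2 = (6, 6, 1)

v_0 = (2, 12, 0).
v_1 = A·v_0 = (10, 1, 9).
v_2 = A·v_1 = (6, 6, 1).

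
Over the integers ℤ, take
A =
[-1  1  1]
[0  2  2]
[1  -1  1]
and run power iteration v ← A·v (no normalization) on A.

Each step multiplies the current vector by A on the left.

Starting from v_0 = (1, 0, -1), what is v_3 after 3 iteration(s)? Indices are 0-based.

v_0 = (1, 0, -1).
v_1 = A·v_0 = (-2, -2, 0).
v_2 = A·v_1 = (0, -4, 0).
v_3 = A·v_2 = (-4, -8, 4).

v_3 = (-4, -8, 4)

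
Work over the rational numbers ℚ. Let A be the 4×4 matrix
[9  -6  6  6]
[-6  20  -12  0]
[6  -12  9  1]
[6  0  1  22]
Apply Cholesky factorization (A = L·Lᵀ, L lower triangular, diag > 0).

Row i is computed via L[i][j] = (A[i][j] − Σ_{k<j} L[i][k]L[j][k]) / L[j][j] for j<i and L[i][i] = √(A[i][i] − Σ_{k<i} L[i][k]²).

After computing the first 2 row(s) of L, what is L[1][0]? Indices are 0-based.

L[1][0] = -2

Step 1: L[0][0] = √(9) = 3.
  L[1][0] = (-6) / L[0][0] = -2.
Step 2: L[1][1] = √(16) = 4.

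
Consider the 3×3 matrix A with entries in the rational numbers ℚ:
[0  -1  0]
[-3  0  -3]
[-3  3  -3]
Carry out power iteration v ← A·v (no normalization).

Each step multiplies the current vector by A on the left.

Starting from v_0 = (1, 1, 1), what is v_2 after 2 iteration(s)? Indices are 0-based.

v_2 = (6, 12, -6)

v_0 = (1, 1, 1).
v_1 = A·v_0 = (-1, -6, -3).
v_2 = A·v_1 = (6, 12, -6).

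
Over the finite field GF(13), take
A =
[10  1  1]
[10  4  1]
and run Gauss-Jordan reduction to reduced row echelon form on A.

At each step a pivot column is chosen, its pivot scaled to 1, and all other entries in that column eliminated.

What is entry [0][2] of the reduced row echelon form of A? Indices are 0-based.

M[0][2] = 4

pivot(0,0)=10: scale R0 → (1, 4, 4)
  clear (1,0): R1 −= (10)R0 → (0, 3, 0)
pivot(1,1)=3: scale R1 → (0, 1, 0)
  clear (0,1): R0 −= (4)R1 → (1, 0, 4)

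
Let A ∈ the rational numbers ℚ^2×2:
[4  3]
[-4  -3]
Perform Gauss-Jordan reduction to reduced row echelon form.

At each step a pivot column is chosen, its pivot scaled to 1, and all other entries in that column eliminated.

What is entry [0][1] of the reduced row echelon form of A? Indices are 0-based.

[1] R0 /= 4  ⇒  (1, 3/4)
     R1 -= -4·R0  ⇒  (0, 0)
column 1 empty below row 1

M[0][1] = 3/4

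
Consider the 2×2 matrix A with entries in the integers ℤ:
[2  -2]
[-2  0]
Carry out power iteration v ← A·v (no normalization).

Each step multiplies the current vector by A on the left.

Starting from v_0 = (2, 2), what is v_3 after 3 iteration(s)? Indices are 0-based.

v_3 = (16, -16)

v_0 = (2, 2).
v_1 = A·v_0 = (0, -4).
v_2 = A·v_1 = (8, 0).
v_3 = A·v_2 = (16, -16).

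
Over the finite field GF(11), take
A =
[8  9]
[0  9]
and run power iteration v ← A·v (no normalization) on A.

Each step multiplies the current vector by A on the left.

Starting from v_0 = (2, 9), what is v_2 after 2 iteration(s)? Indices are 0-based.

v_0 = (2, 9).
v_1 = A·v_0 = (9, 4).
v_2 = A·v_1 = (9, 3).

v_2 = (9, 3)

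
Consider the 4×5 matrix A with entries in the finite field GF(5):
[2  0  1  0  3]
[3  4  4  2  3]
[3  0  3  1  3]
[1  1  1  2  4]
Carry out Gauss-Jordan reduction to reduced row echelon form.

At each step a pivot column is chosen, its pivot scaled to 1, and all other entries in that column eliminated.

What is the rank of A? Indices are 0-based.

[1] R0 /= 2  ⇒  (1, 0, 3, 0, 4)
     R1 -= 3·R0  ⇒  (0, 4, 0, 2, 1)
     R2 -= 3·R0  ⇒  (0, 0, 4, 1, 1)
     R3 -= 1·R0  ⇒  (0, 1, 3, 2, 0)
[2] R1 /= 4  ⇒  (0, 1, 0, 3, 4)
     R3 -= 1·R1  ⇒  (0, 0, 3, 4, 1)
[3] R2 /= 4  ⇒  (0, 0, 1, 4, 4)
     R0 -= 3·R2  ⇒  (1, 0, 0, 3, 2)
     R3 -= 3·R2  ⇒  (0, 0, 0, 2, 4)
[4] R3 /= 2  ⇒  (0, 0, 0, 1, 2)
     R0 -= 3·R3  ⇒  (1, 0, 0, 0, 1)
     R1 -= 3·R3  ⇒  (0, 1, 0, 0, 3)
     R2 -= 4·R3  ⇒  (0, 0, 1, 0, 1)

rank = 4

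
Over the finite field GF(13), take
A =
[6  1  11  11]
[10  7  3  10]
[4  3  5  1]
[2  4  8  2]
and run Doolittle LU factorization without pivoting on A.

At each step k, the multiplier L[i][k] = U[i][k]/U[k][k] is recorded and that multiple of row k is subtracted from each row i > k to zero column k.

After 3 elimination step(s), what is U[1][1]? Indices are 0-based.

U[1][1] = 1

k=0: U[0][0]=6
  eliminate (1,0): mult=6, new row 1: (0, 1, 2, 9); set L[1][0]=6
  eliminate (2,0): mult=5, new row 2: (0, 11, 2, 11); set L[2][0]=5
  eliminate (3,0): mult=9, new row 3: (0, 8, 0, 7); set L[3][0]=9
k=1: U[1][1]=1
  eliminate (2,1): mult=11, new row 2: (0, 0, 6, 3); set L[2][1]=11
  eliminate (3,1): mult=8, new row 3: (0, 0, 10, 0); set L[3][1]=8
k=2: U[2][2]=6
  eliminate (3,2): mult=6, new row 3: (0, 0, 0, 8); set L[3][2]=6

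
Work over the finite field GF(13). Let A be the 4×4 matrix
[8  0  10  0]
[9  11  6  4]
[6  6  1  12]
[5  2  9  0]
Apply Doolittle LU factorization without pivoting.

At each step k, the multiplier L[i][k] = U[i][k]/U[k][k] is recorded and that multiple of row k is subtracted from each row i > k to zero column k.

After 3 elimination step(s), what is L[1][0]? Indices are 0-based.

L[1][0] = 6

[col 0] pivot 8
  R1 -= 6*R0 → (0, 11, 11, 4)  (L[1][0] := 6)
  R2 -= 4*R0 → (0, 6, 0, 12)  (L[2][0] := 4)
  R3 -= 12*R0 → (0, 2, 6, 0)  (L[3][0] := 12)
[col 1] pivot 11
  R2 -= 10*R1 → (0, 0, 7, 11)  (L[2][1] := 10)
  R3 -= 12*R1 → (0, 0, 4, 4)  (L[3][1] := 12)
[col 2] pivot 7
  R3 -= 8*R2 → (0, 0, 0, 7)  (L[3][2] := 8)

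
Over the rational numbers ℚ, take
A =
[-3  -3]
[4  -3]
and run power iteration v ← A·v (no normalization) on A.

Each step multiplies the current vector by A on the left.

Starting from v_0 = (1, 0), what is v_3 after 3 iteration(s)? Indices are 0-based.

v_0 = (1, 0).
v_1 = A·v_0 = (-3, 4).
v_2 = A·v_1 = (-3, -24).
v_3 = A·v_2 = (81, 60).

v_3 = (81, 60)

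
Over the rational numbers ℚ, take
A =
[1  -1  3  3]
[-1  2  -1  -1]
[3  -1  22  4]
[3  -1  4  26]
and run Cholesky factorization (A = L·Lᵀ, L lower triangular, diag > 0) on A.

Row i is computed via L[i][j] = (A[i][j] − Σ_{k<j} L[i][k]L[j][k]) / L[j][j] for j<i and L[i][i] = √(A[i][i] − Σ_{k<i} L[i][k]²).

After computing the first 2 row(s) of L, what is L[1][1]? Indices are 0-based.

Step 1: L[0][0] = √(1) = 1.
  L[1][0] = (-1) / L[0][0] = -1.
Step 2: L[1][1] = √(1) = 1.

L[1][1] = 1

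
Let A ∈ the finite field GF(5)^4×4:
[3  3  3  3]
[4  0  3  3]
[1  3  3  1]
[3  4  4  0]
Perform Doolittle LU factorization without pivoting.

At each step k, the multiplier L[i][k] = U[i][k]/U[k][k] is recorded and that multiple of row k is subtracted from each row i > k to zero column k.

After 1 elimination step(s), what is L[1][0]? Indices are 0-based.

[col 0] pivot 3
  R1 -= 3*R0 → (0, 1, 4, 4)  (L[1][0] := 3)
  R2 -= 2*R0 → (0, 2, 2, 0)  (L[2][0] := 2)
  R3 -= 1*R0 → (0, 1, 1, 2)  (L[3][0] := 1)

L[1][0] = 3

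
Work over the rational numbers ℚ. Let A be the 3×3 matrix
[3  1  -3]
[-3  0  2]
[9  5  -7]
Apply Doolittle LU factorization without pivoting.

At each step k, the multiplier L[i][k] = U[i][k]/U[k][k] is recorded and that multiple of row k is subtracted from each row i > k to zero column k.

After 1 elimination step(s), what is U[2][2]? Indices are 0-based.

[col 0] pivot 3
  R1 -= -1*R0 → (0, 1, -1)  (L[1][0] := -1)
  R2 -= 3*R0 → (0, 2, 2)  (L[2][0] := 3)

U[2][2] = 2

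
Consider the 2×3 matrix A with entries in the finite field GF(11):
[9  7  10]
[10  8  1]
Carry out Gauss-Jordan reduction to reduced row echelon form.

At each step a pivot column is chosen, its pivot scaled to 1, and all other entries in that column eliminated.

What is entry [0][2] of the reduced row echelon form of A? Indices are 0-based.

pivot(0,0)=9: scale R0 → (1, 2, 6)
  clear (1,0): R1 −= (10)R0 → (0, 10, 7)
pivot(1,1)=10: scale R1 → (0, 1, 4)
  clear (0,1): R0 −= (2)R1 → (1, 0, 9)

M[0][2] = 9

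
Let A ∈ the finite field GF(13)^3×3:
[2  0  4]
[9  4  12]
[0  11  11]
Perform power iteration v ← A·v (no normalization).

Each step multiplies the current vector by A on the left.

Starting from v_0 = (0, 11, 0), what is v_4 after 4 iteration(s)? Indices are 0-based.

v_4 = (1, 7, 8)

v_0 = (0, 11, 0).
v_1 = A·v_0 = (0, 5, 4).
v_2 = A·v_1 = (3, 3, 8).
v_3 = A·v_2 = (12, 5, 4).
v_4 = A·v_3 = (1, 7, 8).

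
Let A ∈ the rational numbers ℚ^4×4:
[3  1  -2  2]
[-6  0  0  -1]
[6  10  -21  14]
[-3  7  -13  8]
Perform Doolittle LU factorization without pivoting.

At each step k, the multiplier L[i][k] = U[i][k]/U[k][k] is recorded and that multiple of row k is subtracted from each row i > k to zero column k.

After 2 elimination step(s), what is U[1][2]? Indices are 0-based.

[col 0] pivot 3
  R1 -= -2*R0 → (0, 2, -4, 3)  (L[1][0] := -2)
  R2 -= 2*R0 → (0, 8, -17, 10)  (L[2][0] := 2)
  R3 -= -1*R0 → (0, 8, -15, 10)  (L[3][0] := -1)
[col 1] pivot 2
  R2 -= 4*R1 → (0, 0, -1, -2)  (L[2][1] := 4)
  R3 -= 4*R1 → (0, 0, 1, -2)  (L[3][1] := 4)

U[1][2] = -4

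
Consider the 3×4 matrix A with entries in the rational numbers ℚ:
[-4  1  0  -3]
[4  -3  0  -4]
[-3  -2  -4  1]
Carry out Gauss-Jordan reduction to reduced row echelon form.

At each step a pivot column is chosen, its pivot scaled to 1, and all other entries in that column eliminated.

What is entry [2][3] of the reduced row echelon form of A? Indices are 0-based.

M[2][3] = -103/32

[1] R0 /= -4  ⇒  (1, -1/4, 0, 3/4)
     R1 -= 4·R0  ⇒  (0, -2, 0, -7)
     R2 -= -3·R0  ⇒  (0, -11/4, -4, 13/4)
[2] R1 /= -2  ⇒  (0, 1, 0, 7/2)
     R0 -= -1/4·R1  ⇒  (1, 0, 0, 13/8)
     R2 -= -11/4·R1  ⇒  (0, 0, -4, 103/8)
[3] R2 /= -4  ⇒  (0, 0, 1, -103/32)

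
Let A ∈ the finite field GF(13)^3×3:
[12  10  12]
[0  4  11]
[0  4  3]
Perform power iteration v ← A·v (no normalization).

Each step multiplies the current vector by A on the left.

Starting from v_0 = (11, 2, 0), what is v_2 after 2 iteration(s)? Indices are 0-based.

v_0 = (11, 2, 0).
v_1 = A·v_0 = (9, 8, 8).
v_2 = A·v_1 = (11, 3, 4).

v_2 = (11, 3, 4)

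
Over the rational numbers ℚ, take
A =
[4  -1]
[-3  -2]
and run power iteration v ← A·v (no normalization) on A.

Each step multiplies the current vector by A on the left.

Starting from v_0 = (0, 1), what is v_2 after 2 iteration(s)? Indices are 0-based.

v_0 = (0, 1).
v_1 = A·v_0 = (-1, -2).
v_2 = A·v_1 = (-2, 7).

v_2 = (-2, 7)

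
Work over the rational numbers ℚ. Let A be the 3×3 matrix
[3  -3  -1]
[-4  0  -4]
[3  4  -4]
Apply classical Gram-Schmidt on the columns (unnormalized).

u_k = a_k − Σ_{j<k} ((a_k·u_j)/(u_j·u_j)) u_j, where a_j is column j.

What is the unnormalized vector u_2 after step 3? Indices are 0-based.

u_2 = (-2368/841, -3108/841, -1776/841)

Step 1: u_0 = a_0 = (3, -4, 3).
Step 2: u_1 = a_1 − (3/34)·u_0 = (-111/34, 6/17, 127/34).
Step 3: u_2 = a_2 − (1/34)·u_0 − (-445/841)·u_1 = (-2368/841, -3108/841, -1776/841).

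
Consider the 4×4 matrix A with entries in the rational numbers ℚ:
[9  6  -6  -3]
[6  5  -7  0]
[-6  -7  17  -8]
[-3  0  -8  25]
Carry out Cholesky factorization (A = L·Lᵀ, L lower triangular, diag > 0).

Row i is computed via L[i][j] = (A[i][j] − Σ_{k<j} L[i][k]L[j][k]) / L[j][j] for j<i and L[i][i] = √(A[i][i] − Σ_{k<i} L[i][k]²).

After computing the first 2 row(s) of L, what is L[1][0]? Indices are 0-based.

L[1][0] = 2

Step 1: L[0][0] = √(9) = 3.
  L[1][0] = (6) / L[0][0] = 2.
Step 2: L[1][1] = √(1) = 1.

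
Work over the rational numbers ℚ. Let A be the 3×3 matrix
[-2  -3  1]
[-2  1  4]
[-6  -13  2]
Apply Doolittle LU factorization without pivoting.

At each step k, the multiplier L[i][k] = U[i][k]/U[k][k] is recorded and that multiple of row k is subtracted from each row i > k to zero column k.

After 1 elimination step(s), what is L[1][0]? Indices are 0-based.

L[1][0] = 1

Step 1: pivot at (0,0) is -2.
  row1 ← row1 − (1)·row0  ⇒  L[1][0]=1, U row1=(0, 4, 3)
  row2 ← row2 − (3)·row0  ⇒  L[2][0]=3, U row2=(0, -4, -1)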